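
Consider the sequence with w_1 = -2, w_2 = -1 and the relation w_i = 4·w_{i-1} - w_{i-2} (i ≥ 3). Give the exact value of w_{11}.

Iterate the recurrence:
w_3 = -2  w_4 = -7  w_5 = -26  w_6 = -97  w_7 = -362  w_8 = -1351  w_9 = -5042  w_{10} = -18817  w_{11} = -70226.

-70226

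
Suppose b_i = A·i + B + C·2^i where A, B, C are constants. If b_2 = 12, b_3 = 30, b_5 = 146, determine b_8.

1260

Plug in i = 2, 3, 5: 2A + B + 4C = 12; 3A + B + 8C = 30; 5A + B + 32C = 146.
Subtracting the first from the second: A + 4C = 18.
Subtracting the second from the third: 2A + 24C = 116.
Solving: C = 5, A = -2, then B = -4.
Therefore b_8 = -16 + (-4) + 5·256 = 1260.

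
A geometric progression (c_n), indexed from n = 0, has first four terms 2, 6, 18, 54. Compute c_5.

486

Common ratio r = 3.
c_n = 2·3^(n-0).
c_5 = 2·3^5 = 486.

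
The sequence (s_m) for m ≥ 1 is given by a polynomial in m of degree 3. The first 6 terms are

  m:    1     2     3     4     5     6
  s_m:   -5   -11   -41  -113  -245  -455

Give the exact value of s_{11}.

1st diffs: -6, -30, -72, -132, -210.
2nd diffs: -24, -42, -60, -78.
3rd diffs: -18, -18, -18 (constant).
Newton forward-difference form: s_m = -5 + (-6)·C(m-1,1) + (-24)·C(m-1,2) + (-18)·C(m-1,3).
At m = 11: m-1 = 10, so s_{11} = -5 - 60 - 1080 - 2160 = -3305.

-3305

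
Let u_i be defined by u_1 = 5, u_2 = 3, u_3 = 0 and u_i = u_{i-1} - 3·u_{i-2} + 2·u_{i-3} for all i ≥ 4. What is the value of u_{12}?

Iterate the recurrence:
u_4 = 1  u_5 = 7  u_6 = 4  u_7 = -15  u_8 = -13  u_9 = 40  u_{10} = 49  u_{11} = -97  u_{12} = -164.

-164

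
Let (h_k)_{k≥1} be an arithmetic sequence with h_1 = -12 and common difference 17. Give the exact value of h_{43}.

h_k = -12 + (k - 1)·17.
h_{43} = -12 + 42·17 = 702.

702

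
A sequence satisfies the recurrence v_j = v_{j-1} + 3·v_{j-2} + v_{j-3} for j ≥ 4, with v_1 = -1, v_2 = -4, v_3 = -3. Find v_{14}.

-88904

v_4 = -16, v_5 = -29, v_6 = -80, …, v_{11} = -6315, v_{12} = -15256, v_{13} = -36821, v_{14} = -88904.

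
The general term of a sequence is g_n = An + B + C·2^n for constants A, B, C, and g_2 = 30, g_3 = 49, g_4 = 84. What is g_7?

Write the equations: 2A + B + 4C = 30; 3A + B + 8C = 49; 4A + B + 16C = 84.
Subtracting the first from the second: A + 4C = 19.
Subtracting the second from the third: A + 8C = 35.
Solving: C = 4, A = 3, then B = 8.
Hence g_7 = 3·7 + 8 + 4·128 = 541.

541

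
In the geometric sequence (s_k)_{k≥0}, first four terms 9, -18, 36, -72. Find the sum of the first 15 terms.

Common ratio r = -2.
s_k = 9·(-2)^(k-0).
S = 9·((-2)^15 - 1)/(-2 - 1) = 9·(-32768 - 1)/(-3) = 98307.

98307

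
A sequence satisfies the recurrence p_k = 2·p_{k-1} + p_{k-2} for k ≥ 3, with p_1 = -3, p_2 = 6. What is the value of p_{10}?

4686

Applying the relation repeatedly:
p_3 = 9;  p_4 = 24;  p_5 = 57;  p_6 = 138;  p_7 = 333;  p_8 = 804;  p_9 = 1941;  p_{10} = 4686.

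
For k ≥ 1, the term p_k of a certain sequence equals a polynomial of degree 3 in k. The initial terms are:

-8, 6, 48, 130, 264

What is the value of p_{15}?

7104

1st diffs: 14, 42, 82, 134.
2nd diffs: 28, 40, 52.
3rd diffs: 12, 12 (constant).
So p_k = 2k^3 + 2k^2 - 6k - 6.
Evaluating at k = 15 gives p_{15} = 7104.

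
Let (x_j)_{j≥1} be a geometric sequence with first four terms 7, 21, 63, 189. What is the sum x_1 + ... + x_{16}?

Common ratio r = 3.
x_j = 7·3^(j-1).
S = 7·(3^16 - 1)/(3 - 1) = 7·(43046721 - 1)/(2) = 150663520.

150663520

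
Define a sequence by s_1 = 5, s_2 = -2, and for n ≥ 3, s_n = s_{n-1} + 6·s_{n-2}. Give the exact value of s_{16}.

Compute successive terms:
s_3 = 28;  s_4 = 16;  s_5 = 184;  …;  s_{13} = 864232;  s_{14} = 2523064;  s_{15} = 7708456;  s_{16} = 22846840.
(Characteristic roots are 3 and -2.)

22846840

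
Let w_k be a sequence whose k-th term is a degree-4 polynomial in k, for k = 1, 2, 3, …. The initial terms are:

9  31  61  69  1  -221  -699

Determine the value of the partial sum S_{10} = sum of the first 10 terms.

1st diffs: 22, 30, 8, -68, -222, -478.
2nd diffs: 8, -22, -76, -154, -256.
3rd diffs: -30, -54, -78, -102.
4th diffs: -24, -24, -24 (constant).
Newton forward-difference form: w_k = 9 + 22·C(k-1,1) + 8·C(k-1,2) + (-30)·C(k-1,3) + (-24)·C(k-1,4).
Continuing: -1559, -2951, -5049.
Summing k = 1..10 (10 terms) gives -10308.

-10308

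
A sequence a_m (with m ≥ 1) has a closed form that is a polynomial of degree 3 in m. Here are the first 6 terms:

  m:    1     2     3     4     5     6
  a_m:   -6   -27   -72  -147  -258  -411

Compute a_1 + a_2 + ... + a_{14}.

-16737

1st diffs: -21, -45, -75, -111, -153.
2nd diffs: -24, -30, -36, -42.
3rd diffs: -6, -6, -6 (constant).
So a_m = -m^3 - 6m^2 + 4m - 3.
Continuing: …, -612, -867, -1182, -1563, …, a_{14} = -3867.
Summing m = 1..14 (14 terms) gives -16737.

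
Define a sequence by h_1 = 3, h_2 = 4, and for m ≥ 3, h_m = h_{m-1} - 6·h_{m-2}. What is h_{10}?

8242

Iterate the recurrence:
h_3 = -14, h_4 = -38, h_5 = 46, h_6 = 274, h_7 = -2, h_8 = -1646, h_9 = -1634, h_{10} = 8242.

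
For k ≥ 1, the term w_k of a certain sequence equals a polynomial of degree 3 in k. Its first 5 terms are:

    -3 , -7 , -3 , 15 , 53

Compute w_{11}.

1st diffs: -4, 4, 18, 38.
2nd diffs: 8, 14, 20.
3rd diffs: 6, 6 (constant).
So w_k = k^3 - 2k^2 - 5k + 3.
Evaluating at k = 11 gives w_{11} = 1037.

1037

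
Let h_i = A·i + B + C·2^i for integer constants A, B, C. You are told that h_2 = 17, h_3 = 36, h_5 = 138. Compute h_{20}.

The three given values yield: 2A + B + 4C = 17; 3A + B + 8C = 36; 5A + B + 32C = 138.
Subtracting the first from the second: A + 4C = 19.
Subtracting the second from the third: 2A + 24C = 102.
Solving: C = 4, A = 3, then B = -5.
Therefore h_{20} = 60 + (-5) + 4·1048576 = 4194359.

4194359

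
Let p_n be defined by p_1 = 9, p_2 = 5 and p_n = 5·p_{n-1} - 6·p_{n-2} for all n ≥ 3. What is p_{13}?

p_3 = -29  p_4 = -175  p_5 = -701  …  p_{10} = -244615  p_{11} = -745109  p_{12} = -2257855  p_{13} = -6818621.
(Characteristic roots are 3 and 2.)

-6818621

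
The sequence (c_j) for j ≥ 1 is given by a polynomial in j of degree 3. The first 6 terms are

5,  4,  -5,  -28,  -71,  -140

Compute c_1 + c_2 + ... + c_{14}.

-8939

1st diffs: -1, -9, -23, -43, -69.
2nd diffs: -8, -14, -20, -26.
3rd diffs: -6, -6, -6 (constant).
Newton forward-difference form: c_j = 5 + (-1)·C(j-1,1) + (-8)·C(j-1,2) + (-6)·C(j-1,3).
Continuing: …, -241, -380, -563, -796, …, c_{14} = -2348.
Summing j = 1..14 (14 terms) gives -8939.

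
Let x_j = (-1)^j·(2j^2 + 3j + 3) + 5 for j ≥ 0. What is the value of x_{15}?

(-1)^15 = -1; 2j^2 + 3j + 3 at j=15 is 498; so x_{15} = -493.

-493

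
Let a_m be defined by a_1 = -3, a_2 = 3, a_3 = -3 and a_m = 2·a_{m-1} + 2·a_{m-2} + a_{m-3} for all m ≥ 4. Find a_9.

-603

Applying the relation repeatedly:
a_4 = -3; a_5 = -9; a_6 = -27; a_7 = -75; a_8 = -213; a_9 = -603.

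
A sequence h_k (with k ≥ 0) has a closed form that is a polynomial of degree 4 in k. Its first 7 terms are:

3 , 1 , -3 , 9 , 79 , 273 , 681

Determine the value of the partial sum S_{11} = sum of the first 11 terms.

16621

1st diffs: -2, -4, 12, 70, 194, 408.
2nd diffs: -2, 16, 58, 124, 214.
3rd diffs: 18, 42, 66, 90.
4th diffs: 24, 24, 24 (constant).
So h_k = k^4 - 3k^3 + k^2 - k + 3.
Continuing: 1417, 2619, 4449, 7093.
Summing k = 0..10 (11 terms) gives 16621.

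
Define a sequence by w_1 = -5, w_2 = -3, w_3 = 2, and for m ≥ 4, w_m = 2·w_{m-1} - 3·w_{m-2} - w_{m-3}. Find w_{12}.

Iterate the recurrence:
w_4 = 18; w_5 = 33; w_6 = 10; w_7 = -97; w_8 = -257; w_9 = -233; w_{10} = 402; w_{11} = 1760; w_{12} = 2547.

2547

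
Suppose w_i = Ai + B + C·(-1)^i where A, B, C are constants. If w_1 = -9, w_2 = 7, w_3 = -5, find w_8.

19

The three given values yield: A + B - C = -9; 2A + B + C = 7; 3A + B - C = -5.
Subtracting the first from the second: A + 2C = 16.
Subtracting the second from the third: A - 2C = -12.
Solving: C = 7, A = 2, then B = -4.
Hence w_8 = 2·8 + (-4) + 7·1 = 19.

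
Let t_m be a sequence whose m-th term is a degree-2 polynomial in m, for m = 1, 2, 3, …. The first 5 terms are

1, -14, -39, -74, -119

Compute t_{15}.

1st diffs: -15, -25, -35, -45.
2nd diffs: -10, -10, -10 (constant).
Newton forward-difference form: t_m = 1 + (-15)·C(m-1,1) + (-10)·C(m-1,2).
At m = 15: m-1 = 14, so t_{15} = 1 - 210 - 910 = -1119.

-1119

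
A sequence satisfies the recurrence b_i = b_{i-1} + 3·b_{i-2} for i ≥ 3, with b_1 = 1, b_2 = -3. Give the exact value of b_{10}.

Iterate the recurrence:
b_3 = 0, b_4 = -9, b_5 = -9, b_6 = -36, b_7 = -63, b_8 = -171, b_9 = -360, b_{10} = -873.

-873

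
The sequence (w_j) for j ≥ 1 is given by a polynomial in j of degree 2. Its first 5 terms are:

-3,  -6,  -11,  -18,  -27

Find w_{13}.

1st diffs: -3, -5, -7, -9.
2nd diffs: -2, -2, -2 (constant).
So w_j = -j^2 - 2.
Evaluating at j = 13 gives w_{13} = -171.

-171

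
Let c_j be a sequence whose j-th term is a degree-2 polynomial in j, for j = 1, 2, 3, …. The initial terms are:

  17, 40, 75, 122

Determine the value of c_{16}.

1622

1st diffs: 23, 35, 47.
2nd diffs: 12, 12 (constant).
Newton forward-difference form: c_j = 17 + 23·C(j-1,1) + 12·C(j-1,2).
At j = 16: j-1 = 15, so c_{16} = 17 + 345 + 1260 = 1622.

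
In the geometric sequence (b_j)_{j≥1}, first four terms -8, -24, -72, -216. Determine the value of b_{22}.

-83682825624

Common ratio r = 3.
b_j = (-8)·3^(j-1).
b_{22} = (-8)·3^21 = -83682825624.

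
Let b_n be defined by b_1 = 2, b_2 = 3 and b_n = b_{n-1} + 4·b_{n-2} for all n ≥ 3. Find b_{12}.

Step forward from the initial values:
b_3 = 11  b_4 = 23  b_5 = 67  b_6 = 159  b_7 = 427  b_8 = 1063  b_9 = 2771  b_{10} = 7023  b_{11} = 18107  b_{12} = 46199.

46199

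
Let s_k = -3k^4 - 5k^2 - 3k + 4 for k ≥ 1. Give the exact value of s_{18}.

s_{18} = -3·18^4 - 5·18^2 - 3·18 + 4 = -316598.

-316598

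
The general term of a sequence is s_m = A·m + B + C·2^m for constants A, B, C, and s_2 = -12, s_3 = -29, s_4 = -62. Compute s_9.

-2051

The three given values yield: 2A + B + 4C = -12; 3A + B + 8C = -29; 4A + B + 16C = -62.
Subtracting the first from the second: A + 4C = -17.
Subtracting the second from the third: A + 8C = -33.
Solving: C = -4, A = -1, then B = 6.
So s_m = -1·m + 6 + (-4)·2^m; at m=9 this is -2051.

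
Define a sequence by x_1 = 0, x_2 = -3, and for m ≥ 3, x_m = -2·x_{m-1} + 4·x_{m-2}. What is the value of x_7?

Step forward from the initial values:
x_3 = 6; x_4 = -24; x_5 = 72; x_6 = -240; x_7 = 768.

768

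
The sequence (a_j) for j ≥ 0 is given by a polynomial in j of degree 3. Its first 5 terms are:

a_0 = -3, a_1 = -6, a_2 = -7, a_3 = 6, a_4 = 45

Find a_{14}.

1st diffs: -3, -1, 13, 39.
2nd diffs: 2, 14, 26.
3rd diffs: 12, 12 (constant).
Newton forward-difference form: a_j = -3 + (-3)·C(j,1) + 2·C(j,2) + 12·C(j,3).
At j = 14: j = 14, so a_{14} = -3 - 42 + 182 + 4368 = 4505.

4505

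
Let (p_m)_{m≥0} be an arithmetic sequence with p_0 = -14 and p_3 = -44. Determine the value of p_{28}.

Common difference d = (-44 - (-14)) / (3 - 0) = -10.
p_m = -14 + (m - 0)·(-10).
p_{28} = -14 + 28·(-10) = -294.

-294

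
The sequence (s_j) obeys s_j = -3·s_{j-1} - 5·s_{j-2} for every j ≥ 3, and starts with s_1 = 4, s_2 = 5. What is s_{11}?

Iterate the recurrence:
s_3 = -35, s_4 = 80, s_5 = -65, s_6 = -205, s_7 = 940, s_8 = -1795, s_9 = 685, s_{10} = 6920, s_{11} = -24185.

-24185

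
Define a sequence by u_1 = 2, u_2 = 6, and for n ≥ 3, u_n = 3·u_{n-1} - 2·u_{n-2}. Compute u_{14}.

Iterate the recurrence:
u_3 = 14; u_4 = 30; u_5 = 62; …; u_{11} = 4094; u_{12} = 8190; u_{13} = 16382; u_{14} = 32766.
(Characteristic roots are 2 and 1.)

32766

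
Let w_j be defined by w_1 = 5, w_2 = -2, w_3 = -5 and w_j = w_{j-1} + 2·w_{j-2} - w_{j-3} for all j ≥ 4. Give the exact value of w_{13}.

-2647

Applying the relation repeatedly:
w_4 = -14;  w_5 = -22;  w_6 = -45;  w_7 = -75;  w_8 = -143;  w_9 = -248;  w_{10} = -459;  w_{11} = -812;  w_{12} = -1482;  w_{13} = -2647.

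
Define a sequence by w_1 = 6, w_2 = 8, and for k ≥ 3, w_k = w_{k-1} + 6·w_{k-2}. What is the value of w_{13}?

2133956

w_3 = 44, w_4 = 92, w_5 = 356, …, w_{10} = 77708, w_{11} = 238244, w_{12} = 704492, w_{13} = 2133956.
(Characteristic roots are 3 and -2.)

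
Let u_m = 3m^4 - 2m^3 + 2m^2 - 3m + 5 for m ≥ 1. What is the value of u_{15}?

145535

u_{15} = 3·15^4 - 2·15^3 + 2·15^2 - 3·15 + 5 = 145535.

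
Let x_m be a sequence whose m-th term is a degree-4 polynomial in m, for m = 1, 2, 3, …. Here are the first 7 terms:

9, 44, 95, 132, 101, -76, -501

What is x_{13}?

1st diffs: 35, 51, 37, -31, -177, -425.
2nd diffs: 16, -14, -68, -146, -248.
3rd diffs: -30, -54, -78, -102.
4th diffs: -24, -24, -24 (constant).
Newton forward-difference form: x_m = 9 + 35·C(m-1,1) + 16·C(m-1,2) + (-30)·C(m-1,3) + (-24)·C(m-1,4).
At m = 13: m-1 = 12, so x_{13} = 9 + 420 + 1056 - 6600 - 11880 = -16995.

-16995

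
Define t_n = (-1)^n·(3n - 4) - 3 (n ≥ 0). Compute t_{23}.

(-1)^23 = -1; 3n - 4 at n=23 is 65; so t_{23} = -68.

-68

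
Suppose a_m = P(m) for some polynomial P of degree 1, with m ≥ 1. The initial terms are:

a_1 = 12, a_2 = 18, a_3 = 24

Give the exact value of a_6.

42

1st diffs: 6, 6 (constant).
So a_m = 6m + 6.
Evaluating at m = 6 gives a_6 = 42.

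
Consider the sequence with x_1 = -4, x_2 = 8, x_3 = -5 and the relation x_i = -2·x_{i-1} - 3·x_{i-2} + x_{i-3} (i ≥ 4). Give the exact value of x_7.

Compute successive terms:
x_4 = -18, x_5 = 59, x_6 = -69, x_7 = -57.

-57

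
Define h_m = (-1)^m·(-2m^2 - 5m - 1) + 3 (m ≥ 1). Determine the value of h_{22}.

-1076

(-1)^22 = 1; -2m^2 - 5m - 1 at m=22 is -1079; so h_{22} = -1076.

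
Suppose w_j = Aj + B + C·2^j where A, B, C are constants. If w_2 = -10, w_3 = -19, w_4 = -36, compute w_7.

-263

Write the equations: 2A + B + 4C = -10; 3A + B + 8C = -19; 4A + B + 16C = -36.
Subtracting the first from the second: A + 4C = -9.
Subtracting the second from the third: A + 8C = -17.
Solving: C = -2, A = -1, then B = 0.
So w_j = -1·j + 0 + (-2)·2^j; at j=7 this is -263.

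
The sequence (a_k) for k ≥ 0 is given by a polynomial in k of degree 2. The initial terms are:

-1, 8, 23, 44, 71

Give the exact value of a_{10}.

359

1st diffs: 9, 15, 21, 27.
2nd diffs: 6, 6, 6 (constant).
So a_k = 3k^2 + 6k - 1.
Evaluating at k = 10 gives a_{10} = 359.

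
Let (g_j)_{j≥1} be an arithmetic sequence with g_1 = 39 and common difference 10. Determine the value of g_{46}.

489

g_j = 39 + (j - 1)·10.
g_{46} = 39 + 45·10 = 489.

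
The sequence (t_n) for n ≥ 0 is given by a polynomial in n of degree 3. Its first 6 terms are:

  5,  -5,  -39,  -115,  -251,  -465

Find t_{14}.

1st diffs: -10, -34, -76, -136, -214.
2nd diffs: -24, -42, -60, -78.
3rd diffs: -18, -18, -18 (constant).
Newton forward-difference form: t_n = 5 + (-10)·C(n,1) + (-24)·C(n,2) + (-18)·C(n,3).
At n = 14: n = 14, so t_{14} = 5 - 140 - 2184 - 6552 = -8871.

-8871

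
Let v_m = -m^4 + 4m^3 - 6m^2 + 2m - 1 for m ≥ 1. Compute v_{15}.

-38446

v_{15} = -1·15^4 + 4·15^3 - 6·15^2 + 2·15 - 1 = -38446.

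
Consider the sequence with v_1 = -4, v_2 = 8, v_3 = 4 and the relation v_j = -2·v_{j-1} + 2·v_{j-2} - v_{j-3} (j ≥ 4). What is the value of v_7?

-196

Applying the relation repeatedly:
v_4 = 12, v_5 = -24, v_6 = 68, v_7 = -196.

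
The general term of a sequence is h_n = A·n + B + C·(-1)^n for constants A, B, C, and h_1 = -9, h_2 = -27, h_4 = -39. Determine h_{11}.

At n = 1, 2, 4: A + B - C = -9; 2A + B + C = -27; 4A + B + C = -39.
Subtracting the first from the second: A + 2C = -18.
Subtracting the second from the third: 2A = -12.
Solving: C = -6, A = -6, then B = -9.
Hence h_{11} = -6·11 + (-9) + (-6)·(-1) = -69.

-69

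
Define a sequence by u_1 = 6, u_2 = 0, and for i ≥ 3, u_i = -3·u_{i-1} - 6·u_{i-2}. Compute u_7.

1620

Iterate the recurrence:
u_3 = -36, u_4 = 108, u_5 = -108, u_6 = -324, u_7 = 1620.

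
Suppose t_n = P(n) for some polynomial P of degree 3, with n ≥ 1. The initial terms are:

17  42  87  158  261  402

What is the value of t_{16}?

5222

1st diffs: 25, 45, 71, 103, 141.
2nd diffs: 20, 26, 32, 38.
3rd diffs: 6, 6, 6 (constant).
Newton forward-difference form: t_n = 17 + 25·C(n-1,1) + 20·C(n-1,2) + 6·C(n-1,3).
At n = 16: n-1 = 15, so t_{16} = 17 + 375 + 2100 + 2730 = 5222.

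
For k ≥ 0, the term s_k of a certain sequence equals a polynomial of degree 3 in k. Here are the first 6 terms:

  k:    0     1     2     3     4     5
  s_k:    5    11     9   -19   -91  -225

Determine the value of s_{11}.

-3339

1st diffs: 6, -2, -28, -72, -134.
2nd diffs: -8, -26, -44, -62.
3rd diffs: -18, -18, -18 (constant).
Newton forward-difference form: s_k = 5 + 6·C(k,1) + (-8)·C(k,2) + (-18)·C(k,3).
At k = 11: k = 11, so s_{11} = 5 + 66 - 440 - 2970 = -3339.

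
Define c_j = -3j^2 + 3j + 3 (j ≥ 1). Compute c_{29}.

-2433

c_{29} = -3·29^2 + 3·29 + 3 = -2433.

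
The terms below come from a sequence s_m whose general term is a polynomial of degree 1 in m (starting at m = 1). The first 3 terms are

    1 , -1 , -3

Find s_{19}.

1st diffs: -2, -2 (constant).
So s_m = -2m + 3.
Evaluating at m = 19 gives s_{19} = -35.

-35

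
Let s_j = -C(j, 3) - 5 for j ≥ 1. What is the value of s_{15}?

-460

C(15, 3) = 455, so s_{15} = -460.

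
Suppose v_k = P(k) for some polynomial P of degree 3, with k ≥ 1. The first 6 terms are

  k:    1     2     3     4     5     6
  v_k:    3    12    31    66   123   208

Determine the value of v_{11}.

1263

1st diffs: 9, 19, 35, 57, 85.
2nd diffs: 10, 16, 22, 28.
3rd diffs: 6, 6, 6 (constant).
So v_k = k^3 - k^2 + 5k - 2.
Evaluating at k = 11 gives v_{11} = 1263.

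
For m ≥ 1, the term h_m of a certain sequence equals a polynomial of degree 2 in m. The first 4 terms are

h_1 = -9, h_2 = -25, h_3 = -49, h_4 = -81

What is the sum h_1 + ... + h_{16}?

1st diffs: -16, -24, -32.
2nd diffs: -8, -8 (constant).
Newton forward-difference form: h_m = -9 + (-16)·C(m-1,1) + (-8)·C(m-1,2).
Continuing: …, -121, -169, -225, -289, …, h_{16} = -1089.
Summing m = 1..16 (16 terms) gives -6544.

-6544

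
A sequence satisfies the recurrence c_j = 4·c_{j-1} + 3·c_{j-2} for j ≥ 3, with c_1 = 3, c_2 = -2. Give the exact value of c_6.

-26

c_3 = 1; c_4 = -2; c_5 = -5; c_6 = -26.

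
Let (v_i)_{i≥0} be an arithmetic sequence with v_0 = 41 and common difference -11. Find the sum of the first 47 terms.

v_i = 41 + (i - 0)·(-11).
v_{46} = -465; S = 47·(41 + (-465))/2 = -9964.

-9964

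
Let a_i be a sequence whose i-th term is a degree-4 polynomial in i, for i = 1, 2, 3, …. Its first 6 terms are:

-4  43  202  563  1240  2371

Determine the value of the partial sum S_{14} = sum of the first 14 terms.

183127

1st diffs: 47, 159, 361, 677, 1131.
2nd diffs: 112, 202, 316, 454.
3rd diffs: 90, 114, 138.
4th diffs: 24, 24 (constant).
So a_i = i^4 + 5i^3 + i^2 - 6i - 5.
Continuing: …, 4118, 6667, 10228, 15035, …, a_{14} = 52243.
Summing i = 1..14 (14 terms) gives 183127.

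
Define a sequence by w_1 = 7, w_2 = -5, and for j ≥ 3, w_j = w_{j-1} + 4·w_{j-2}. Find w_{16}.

1925043

Iterate the recurrence:
w_3 = 23;  w_4 = 3;  w_5 = 95;  …;  w_{13} = 115967;  w_{14} = 292235;  w_{15} = 756103;  w_{16} = 1925043.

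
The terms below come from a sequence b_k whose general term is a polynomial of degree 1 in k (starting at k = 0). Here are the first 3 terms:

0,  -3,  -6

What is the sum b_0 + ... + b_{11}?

1st diffs: -3, -3 (constant).
So b_k = -3k.
Continuing: …, -9, -12, -15, -18, …, b_{11} = -33.
Summing k = 0..11 (12 terms) gives -198.

-198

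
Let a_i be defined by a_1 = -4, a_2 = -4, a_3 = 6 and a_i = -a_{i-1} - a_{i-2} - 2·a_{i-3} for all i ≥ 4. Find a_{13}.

46

Iterate the recurrence:
a_4 = 6;  a_5 = -4;  a_6 = -14;  a_7 = 6;  a_8 = 16;  a_9 = 6;  a_{10} = -34;  a_{11} = -4;  a_{12} = 26;  a_{13} = 46.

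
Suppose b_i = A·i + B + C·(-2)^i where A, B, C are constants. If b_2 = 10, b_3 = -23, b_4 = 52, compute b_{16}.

196648

Write the equations: 2A + B + 4C = 10; 3A + B - 8C = -23; 4A + B + 16C = 52.
Subtracting the first from the second: A - 12C = -33.
Subtracting the second from the third: A + 24C = 75.
Solving: C = 3, A = 3, then B = -8.
So b_i = 3·i + (-8) + 3·(-2)^i; at i=16 this is 196648.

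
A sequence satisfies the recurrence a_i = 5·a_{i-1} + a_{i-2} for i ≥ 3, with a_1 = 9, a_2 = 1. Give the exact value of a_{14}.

1012658921

Applying the relation repeatedly:
a_3 = 14, a_4 = 71, a_5 = 369, …, a_{11} = 7232909, a_{12} = 37557476, a_{13} = 195020289, a_{14} = 1012658921.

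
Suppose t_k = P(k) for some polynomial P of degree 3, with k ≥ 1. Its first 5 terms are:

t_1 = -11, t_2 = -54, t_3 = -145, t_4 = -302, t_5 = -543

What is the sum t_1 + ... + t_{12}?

-22440

1st diffs: -43, -91, -157, -241.
2nd diffs: -48, -66, -84.
3rd diffs: -18, -18 (constant).
So t_k = -3k^3 - 6k^2 - 4k + 2.
Continuing: …, -886, -1349, -1950, -2707, …, t_{12} = -6094.
Summing k = 1..12 (12 terms) gives -22440.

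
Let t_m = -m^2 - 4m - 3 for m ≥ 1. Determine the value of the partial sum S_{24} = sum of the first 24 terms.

Over m = 1..24: Σm = 300, Σm² = 4900.
Total = (-1)·4900 + (-4)·300 + (-3)·24 = -6172.

-6172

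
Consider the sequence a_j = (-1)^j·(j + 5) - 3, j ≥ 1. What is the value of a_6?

(-1)^6 = 1; j + 5 at j=6 is 11; so a_6 = 8.

8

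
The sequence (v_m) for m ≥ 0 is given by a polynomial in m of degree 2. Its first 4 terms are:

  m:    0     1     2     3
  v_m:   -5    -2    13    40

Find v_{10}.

1st diffs: 3, 15, 27.
2nd diffs: 12, 12 (constant).
Newton forward-difference form: v_m = -5 + 3·C(m,1) + 12·C(m,2).
At m = 10: m = 10, so v_{10} = -5 + 30 + 540 = 565.

565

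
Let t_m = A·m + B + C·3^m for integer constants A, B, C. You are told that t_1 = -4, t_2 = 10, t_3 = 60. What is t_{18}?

1162261386

The three given values yield: A + B + 3C = -4; 2A + B + 9C = 10; 3A + B + 27C = 60.
Subtracting the first from the second: A + 6C = 14.
Subtracting the second from the third: A + 18C = 50.
Solving: C = 3, A = -4, then B = -9.
Hence t_{18} = -4·18 + (-9) + 3·387420489 = 1162261386.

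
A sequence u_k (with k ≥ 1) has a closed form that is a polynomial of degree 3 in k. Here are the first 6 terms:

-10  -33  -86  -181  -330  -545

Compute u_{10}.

1st diffs: -23, -53, -95, -149, -215.
2nd diffs: -30, -42, -54, -66.
3rd diffs: -12, -12, -12 (constant).
Newton forward-difference form: u_k = -10 + (-23)·C(k-1,1) + (-30)·C(k-1,2) + (-12)·C(k-1,3).
At k = 10: k-1 = 9, so u_{10} = -10 - 207 - 1080 - 1008 = -2305.

-2305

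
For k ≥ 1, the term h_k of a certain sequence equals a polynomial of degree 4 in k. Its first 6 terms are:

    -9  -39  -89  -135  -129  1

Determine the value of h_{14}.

22065

1st diffs: -30, -50, -46, 6, 130.
2nd diffs: -20, 4, 52, 124.
3rd diffs: 24, 48, 72.
4th diffs: 24, 24 (constant).
Newton forward-difference form: h_k = -9 + (-30)·C(k-1,1) + (-20)·C(k-1,2) + 24·C(k-1,3) + 24·C(k-1,4).
At k = 14: k-1 = 13, so h_{14} = -9 - 390 - 1560 + 6864 + 17160 = 22065.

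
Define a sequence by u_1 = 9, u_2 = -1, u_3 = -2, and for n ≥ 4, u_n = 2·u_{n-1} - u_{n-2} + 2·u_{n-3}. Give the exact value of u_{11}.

1426

Iterate the recurrence:
u_4 = 15; u_5 = 30; u_6 = 41; u_7 = 82; u_8 = 183; u_9 = 366; u_{10} = 713; u_{11} = 1426.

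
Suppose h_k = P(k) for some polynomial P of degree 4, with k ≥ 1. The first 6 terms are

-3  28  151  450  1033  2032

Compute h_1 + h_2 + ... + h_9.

22425

1st diffs: 31, 123, 299, 583, 999.
2nd diffs: 92, 176, 284, 416.
3rd diffs: 84, 108, 132.
4th diffs: 24, 24 (constant).
Newton forward-difference form: h_k = -3 + 31·C(k-1,1) + 92·C(k-1,2) + 84·C(k-1,3) + 24·C(k-1,4).
Continuing: 3603, 5926, 9205.
Summing k = 1..9 (9 terms) gives 22425.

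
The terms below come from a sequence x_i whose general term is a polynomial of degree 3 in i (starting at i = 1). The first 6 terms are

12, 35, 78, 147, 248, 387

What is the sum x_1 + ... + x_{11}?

1st diffs: 23, 43, 69, 101, 139.
2nd diffs: 20, 26, 32, 38.
3rd diffs: 6, 6, 6 (constant).
Newton forward-difference form: x_i = 12 + 23·C(i-1,1) + 20·C(i-1,2) + 6·C(i-1,3).
Continuing: …, 570, 803, 1092, 1443, …, x_{11} = 1862.
Summing i = 1..11 (11 terms) gives 6677.

6677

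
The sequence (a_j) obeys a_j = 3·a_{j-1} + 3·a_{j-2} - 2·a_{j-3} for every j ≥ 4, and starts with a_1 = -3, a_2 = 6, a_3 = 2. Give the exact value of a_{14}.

Compute successive terms:
a_4 = 30, a_5 = 84, a_6 = 338, …, a_{11} = 220020, a_{12} = 807338, a_{13} = 2962110, a_{14} = 10868304.

10868304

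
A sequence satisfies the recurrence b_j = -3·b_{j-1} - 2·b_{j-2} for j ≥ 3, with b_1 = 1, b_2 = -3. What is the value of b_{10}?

-1023

b_3 = 7;  b_4 = -15;  b_5 = 31;  b_6 = -63;  b_7 = 127;  b_8 = -255;  b_9 = 511;  b_{10} = -1023.
(Characteristic roots are -1 and -2.)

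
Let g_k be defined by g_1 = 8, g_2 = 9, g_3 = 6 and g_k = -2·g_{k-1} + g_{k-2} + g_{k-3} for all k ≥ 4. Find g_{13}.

697

Step forward from the initial values:
g_4 = 5;  g_5 = 5;  g_6 = 1;  g_7 = 8;  g_8 = -10;  g_9 = 29;  g_{10} = -60;  g_{11} = 139;  g_{12} = -309;  g_{13} = 697.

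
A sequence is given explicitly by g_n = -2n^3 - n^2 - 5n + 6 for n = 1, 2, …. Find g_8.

g_8 = -2·8^3 - 1·8^2 - 5·8 + 6 = -1122.

-1122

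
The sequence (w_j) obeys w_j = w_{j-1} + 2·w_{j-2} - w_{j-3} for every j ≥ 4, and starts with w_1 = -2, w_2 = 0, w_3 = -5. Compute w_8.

-52

w_4 = -3, w_5 = -13, w_6 = -14, w_7 = -37, w_8 = -52.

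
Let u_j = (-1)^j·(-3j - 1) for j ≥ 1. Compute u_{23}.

(-1)^23 = -1; -3j - 1 at j=23 is -70; so u_{23} = 70.

70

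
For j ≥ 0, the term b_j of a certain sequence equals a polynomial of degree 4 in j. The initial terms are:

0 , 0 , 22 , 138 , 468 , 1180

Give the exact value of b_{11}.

1st diffs: 0, 22, 116, 330, 712.
2nd diffs: 22, 94, 214, 382.
3rd diffs: 72, 120, 168.
4th diffs: 48, 48 (constant).
So b_j = 2j^4 - 3j^2 + j.
Evaluating at j = 11 gives b_{11} = 28930.

28930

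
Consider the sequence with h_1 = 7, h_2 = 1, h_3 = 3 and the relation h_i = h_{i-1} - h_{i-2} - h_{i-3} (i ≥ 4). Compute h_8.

23

Compute successive terms:
h_4 = -5, h_5 = -9, h_6 = -7, h_7 = 7, h_8 = 23.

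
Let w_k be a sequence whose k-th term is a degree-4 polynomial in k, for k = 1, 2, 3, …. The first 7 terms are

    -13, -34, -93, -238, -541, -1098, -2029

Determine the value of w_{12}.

1st diffs: -21, -59, -145, -303, -557, -931.
2nd diffs: -38, -86, -158, -254, -374.
3rd diffs: -48, -72, -96, -120.
4th diffs: -24, -24, -24 (constant).
So w_k = -k^4 + 2k^3 - 6k^2 - 2k - 6.
Evaluating at k = 12 gives w_{12} = -18174.

-18174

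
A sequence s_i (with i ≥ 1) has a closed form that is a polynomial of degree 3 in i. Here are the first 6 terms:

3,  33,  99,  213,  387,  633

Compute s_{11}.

3363

1st diffs: 30, 66, 114, 174, 246.
2nd diffs: 36, 48, 60, 72.
3rd diffs: 12, 12, 12 (constant).
So s_i = 2i^3 + 6i^2 - 2i - 3.
Evaluating at i = 11 gives s_{11} = 3363.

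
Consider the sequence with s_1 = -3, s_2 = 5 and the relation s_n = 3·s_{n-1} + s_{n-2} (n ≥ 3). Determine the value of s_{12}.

Iterate the recurrence:
s_3 = 12;  s_4 = 41;  s_5 = 135;  s_6 = 446;  s_7 = 1473;  s_8 = 4865;  s_9 = 16068;  s_{10} = 53069;  s_{11} = 175275;  s_{12} = 578894.

578894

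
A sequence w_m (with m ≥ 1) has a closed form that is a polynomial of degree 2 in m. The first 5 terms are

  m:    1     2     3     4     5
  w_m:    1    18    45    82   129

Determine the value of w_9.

417

1st diffs: 17, 27, 37, 47.
2nd diffs: 10, 10, 10 (constant).
Newton forward-difference form: w_m = 1 + 17·C(m-1,1) + 10·C(m-1,2).
At m = 9: m-1 = 8, so w_9 = 1 + 136 + 280 = 417.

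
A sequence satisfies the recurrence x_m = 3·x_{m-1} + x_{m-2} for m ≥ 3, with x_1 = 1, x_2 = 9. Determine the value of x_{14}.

Step forward from the initial values:
x_3 = 28  x_4 = 93  x_5 = 307  …  x_{11} = 398503  x_{12} = 1316166  x_{13} = 4347001  x_{14} = 14357169.

14357169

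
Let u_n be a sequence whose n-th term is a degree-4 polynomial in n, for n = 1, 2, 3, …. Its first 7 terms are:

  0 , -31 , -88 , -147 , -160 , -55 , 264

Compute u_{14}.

21593

1st diffs: -31, -57, -59, -13, 105, 319.
2nd diffs: -26, -2, 46, 118, 214.
3rd diffs: 24, 48, 72, 96.
4th diffs: 24, 24, 24 (constant).
Newton forward-difference form: u_n = (-31)·C(n-1,1) + (-26)·C(n-1,2) + 24·C(n-1,3) + 24·C(n-1,4).
At n = 14: n-1 = 13, so u_{14} = -403 - 2028 + 6864 + 17160 = 21593.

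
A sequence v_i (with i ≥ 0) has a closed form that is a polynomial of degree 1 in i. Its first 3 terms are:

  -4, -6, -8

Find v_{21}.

-46

1st diffs: -2, -2 (constant).
So v_i = -2i - 4.
Evaluating at i = 21 gives v_{21} = -46.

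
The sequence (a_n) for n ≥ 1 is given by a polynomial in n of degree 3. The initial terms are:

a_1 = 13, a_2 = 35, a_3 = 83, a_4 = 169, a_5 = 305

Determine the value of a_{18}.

1st diffs: 22, 48, 86, 136.
2nd diffs: 26, 38, 50.
3rd diffs: 12, 12 (constant).
Newton forward-difference form: a_n = 13 + 22·C(n-1,1) + 26·C(n-1,2) + 12·C(n-1,3).
At n = 18: n-1 = 17, so a_{18} = 13 + 374 + 3536 + 8160 = 12083.

12083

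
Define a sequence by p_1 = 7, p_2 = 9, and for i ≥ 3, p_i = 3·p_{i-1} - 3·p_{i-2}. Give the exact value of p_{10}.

243

Compute successive terms:
p_3 = 6, p_4 = -9, p_5 = -45, p_6 = -108, p_7 = -189, p_8 = -243, p_9 = -162, p_{10} = 243.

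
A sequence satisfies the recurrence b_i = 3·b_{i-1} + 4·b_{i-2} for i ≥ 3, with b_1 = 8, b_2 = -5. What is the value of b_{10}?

157279

Step forward from the initial values:
b_3 = 17  b_4 = 31  b_5 = 161  b_6 = 607  b_7 = 2465  b_8 = 9823  b_9 = 39329  b_{10} = 157279.
(Characteristic roots are 4 and -1.)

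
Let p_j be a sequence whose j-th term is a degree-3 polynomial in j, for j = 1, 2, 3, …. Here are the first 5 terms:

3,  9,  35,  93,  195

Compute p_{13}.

4035

1st diffs: 6, 26, 58, 102.
2nd diffs: 20, 32, 44.
3rd diffs: 12, 12 (constant).
So p_j = 2j^3 - 2j^2 - 2j + 5.
Evaluating at j = 13 gives p_{13} = 4035.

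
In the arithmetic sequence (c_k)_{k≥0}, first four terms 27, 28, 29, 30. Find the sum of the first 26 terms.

1027

Common difference d = 1.
c_k = 27 + (k - 0)·1.
c_{25} = 52; S = 26·(27 + 52)/2 = 1027.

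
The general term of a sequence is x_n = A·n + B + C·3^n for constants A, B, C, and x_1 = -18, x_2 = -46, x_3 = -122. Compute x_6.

-2942

The three given values yield: A + B + 3C = -18; 2A + B + 9C = -46; 3A + B + 27C = -122.
Subtracting the first from the second: A + 6C = -28.
Subtracting the second from the third: A + 18C = -76.
Solving: C = -4, A = -4, then B = -2.
Therefore x_6 = -24 + (-2) + (-4)·729 = -2942.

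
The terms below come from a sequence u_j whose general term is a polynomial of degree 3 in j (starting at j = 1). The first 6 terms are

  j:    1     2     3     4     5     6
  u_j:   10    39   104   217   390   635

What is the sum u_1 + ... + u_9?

1st diffs: 29, 65, 113, 173, 245.
2nd diffs: 36, 48, 60, 72.
3rd diffs: 12, 12, 12 (constant).
So u_j = 2j^3 + 6j^2 - 3j + 5.
Continuing: 964, 1389, 1922.
Summing j = 1..9 (9 terms) gives 5670.

5670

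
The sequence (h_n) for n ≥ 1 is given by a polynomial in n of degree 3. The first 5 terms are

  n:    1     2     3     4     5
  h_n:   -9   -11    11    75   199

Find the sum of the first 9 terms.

4131

1st diffs: -2, 22, 64, 124.
2nd diffs: 24, 42, 60.
3rd diffs: 18, 18 (constant).
Newton forward-difference form: h_n = -9 + (-2)·C(n-1,1) + 24·C(n-1,2) + 18·C(n-1,3).
Continuing: 401, 699, 1111, 1655.
Summing n = 1..9 (9 terms) gives 4131.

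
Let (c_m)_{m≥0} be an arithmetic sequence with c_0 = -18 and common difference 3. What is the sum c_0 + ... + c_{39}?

1620

c_m = -18 + (m - 0)·3.
c_{39} = 99; S = 40·(-18 + 99)/2 = 1620.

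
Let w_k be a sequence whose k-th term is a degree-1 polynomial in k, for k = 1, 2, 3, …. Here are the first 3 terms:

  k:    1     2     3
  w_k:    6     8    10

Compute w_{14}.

1st diffs: 2, 2 (constant).
So w_k = 2k + 4.
Evaluating at k = 14 gives w_{14} = 32.

32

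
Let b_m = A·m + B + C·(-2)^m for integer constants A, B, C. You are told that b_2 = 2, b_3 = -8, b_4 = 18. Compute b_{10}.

At m = 2, 3, 4: 2A + B + 4C = 2; 3A + B - 8C = -8; 4A + B + 16C = 18.
Subtracting the first from the second: A - 12C = -10.
Subtracting the second from the third: A + 24C = 26.
Solving: C = 1, A = 2, then B = -6.
Therefore b_{10} = 20 + (-6) + 1·1024 = 1038.

1038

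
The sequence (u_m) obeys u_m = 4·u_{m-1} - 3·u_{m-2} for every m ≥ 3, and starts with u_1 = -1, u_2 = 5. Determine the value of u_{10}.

Step forward from the initial values:
u_3 = 23;  u_4 = 77;  u_5 = 239;  u_6 = 725;  u_7 = 2183;  u_8 = 6557;  u_9 = 19679;  u_{10} = 59045.
(Characteristic roots are 3 and 1.)

59045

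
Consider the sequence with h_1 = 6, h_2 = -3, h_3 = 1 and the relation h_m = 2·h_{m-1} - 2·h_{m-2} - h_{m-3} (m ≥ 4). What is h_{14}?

285

Applying the relation repeatedly:
h_4 = 2  h_5 = 5  h_6 = 5  …  h_{11} = 21  h_{12} = 157  h_{13} = 310  h_{14} = 285.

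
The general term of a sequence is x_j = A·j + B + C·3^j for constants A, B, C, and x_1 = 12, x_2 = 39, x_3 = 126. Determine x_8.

Write the equations: A + B + 3C = 12; 2A + B + 9C = 39; 3A + B + 27C = 126.
Subtracting the first from the second: A + 6C = 27.
Subtracting the second from the third: A + 18C = 87.
Solving: C = 5, A = -3, then B = 0.
Hence x_8 = -3·8 + 0 + 5·6561 = 32781.

32781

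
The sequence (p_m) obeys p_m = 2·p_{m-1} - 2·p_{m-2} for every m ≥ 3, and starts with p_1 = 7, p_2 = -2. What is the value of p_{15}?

1152

p_3 = -18;  p_4 = -32;  p_5 = -28;  …;  p_{12} = -512;  p_{13} = -448;  p_{14} = 128;  p_{15} = 1152.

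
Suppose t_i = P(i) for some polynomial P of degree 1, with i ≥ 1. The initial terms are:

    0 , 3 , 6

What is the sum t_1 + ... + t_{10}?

135

1st diffs: 3, 3 (constant).
So t_i = 3i - 3.
Continuing: …, 9, 12, 15, 18, …, t_{10} = 27.
Summing i = 1..10 (10 terms) gives 135.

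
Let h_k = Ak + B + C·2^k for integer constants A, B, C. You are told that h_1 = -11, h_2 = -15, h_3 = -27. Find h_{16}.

At k = 1, 2, 3: A + B + 2C = -11; 2A + B + 4C = -15; 3A + B + 8C = -27.
Subtracting the first from the second: A + 2C = -4.
Subtracting the second from the third: A + 4C = -12.
Solving: C = -4, A = 4, then B = -7.
Hence h_{16} = 4·16 + (-7) + (-4)·65536 = -262087.

-262087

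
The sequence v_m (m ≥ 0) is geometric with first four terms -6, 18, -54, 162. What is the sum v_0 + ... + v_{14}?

-21523362

Common ratio r = -3.
v_m = (-6)·(-3)^(m-0).
S = (-6)·((-3)^15 - 1)/(-3 - 1) = (-6)·(-14348907 - 1)/(-4) = -21523362.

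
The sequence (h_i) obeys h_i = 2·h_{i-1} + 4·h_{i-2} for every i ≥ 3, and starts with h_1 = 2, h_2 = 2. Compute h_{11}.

Applying the relation repeatedly:
h_3 = 12  h_4 = 32  h_5 = 112  h_6 = 352  h_7 = 1152  h_8 = 3712  h_9 = 12032  h_{10} = 38912  h_{11} = 125952.

125952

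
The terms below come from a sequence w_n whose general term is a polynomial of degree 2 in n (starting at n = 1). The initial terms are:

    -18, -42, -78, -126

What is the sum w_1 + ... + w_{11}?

-3498

1st diffs: -24, -36, -48.
2nd diffs: -12, -12 (constant).
Newton forward-difference form: w_n = -18 + (-24)·C(n-1,1) + (-12)·C(n-1,2).
Continuing: …, -186, -258, -342, -438, …, w_{11} = -798.
Summing n = 1..11 (11 terms) gives -3498.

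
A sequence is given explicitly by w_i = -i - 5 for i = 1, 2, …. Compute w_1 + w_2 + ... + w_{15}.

Over i = 1..15: Σi = 120.
Total = (-1)·120 + (-5)·15 = -195.

-195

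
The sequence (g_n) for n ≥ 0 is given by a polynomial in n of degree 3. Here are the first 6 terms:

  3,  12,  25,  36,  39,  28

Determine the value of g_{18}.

-4119

1st diffs: 9, 13, 11, 3, -11.
2nd diffs: 4, -2, -8, -14.
3rd diffs: -6, -6, -6 (constant).
Newton forward-difference form: g_n = 3 + 9·C(n,1) + 4·C(n,2) + (-6)·C(n,3).
At n = 18: n = 18, so g_{18} = 3 + 162 + 612 - 4896 = -4119.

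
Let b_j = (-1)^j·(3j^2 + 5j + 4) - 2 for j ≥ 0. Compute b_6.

140

(-1)^6 = 1; 3j^2 + 5j + 4 at j=6 is 142; so b_6 = 140.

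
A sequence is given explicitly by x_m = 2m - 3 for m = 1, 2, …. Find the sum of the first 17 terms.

Over m = 1..17: Σm = 153.
Total = (2)·153 + (-3)·17 = 255.

255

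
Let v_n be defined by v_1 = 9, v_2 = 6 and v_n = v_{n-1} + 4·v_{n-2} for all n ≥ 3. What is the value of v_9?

9162

Compute successive terms:
v_3 = 42; v_4 = 66; v_5 = 234; v_6 = 498; v_7 = 1434; v_8 = 3426; v_9 = 9162.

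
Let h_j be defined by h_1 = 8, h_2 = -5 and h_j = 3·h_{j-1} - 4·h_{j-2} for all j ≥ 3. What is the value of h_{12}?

Compute successive terms:
h_3 = -47  h_4 = -121  h_5 = -175  h_6 = -41  h_7 = 577  h_8 = 1895  h_9 = 3377  h_{10} = 2551  h_{11} = -5855  h_{12} = -27769.

-27769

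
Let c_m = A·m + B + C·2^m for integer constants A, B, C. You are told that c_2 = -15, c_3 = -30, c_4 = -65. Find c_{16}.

Write the equations: 2A + B + 4C = -15; 3A + B + 8C = -30; 4A + B + 16C = -65.
Subtracting the first from the second: A + 4C = -15.
Subtracting the second from the third: A + 8C = -35.
Solving: C = -5, A = 5, then B = -5.
Hence c_{16} = 5·16 + (-5) + (-5)·65536 = -327605.

-327605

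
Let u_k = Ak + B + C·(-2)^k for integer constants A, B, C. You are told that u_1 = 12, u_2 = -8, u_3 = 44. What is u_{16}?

At k = 1, 2, 3: A + B - 2C = 12; 2A + B + 4C = -8; 3A + B - 8C = 44.
Subtracting the first from the second: A + 6C = -20.
Subtracting the second from the third: A - 12C = 52.
Solving: C = -4, A = 4, then B = 0.
Hence u_{16} = 4·16 + 0 + (-4)·65536 = -262080.

-262080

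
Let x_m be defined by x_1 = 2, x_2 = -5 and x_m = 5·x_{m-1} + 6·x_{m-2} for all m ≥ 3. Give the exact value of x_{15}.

-33584641753

Step forward from the initial values:
x_3 = -13  x_4 = -95  x_5 = -553  …  x_{12} = -155484455  x_{13} = -932906713  x_{14} = -5597440295  x_{15} = -33584641753.
(Characteristic roots are 6 and -1.)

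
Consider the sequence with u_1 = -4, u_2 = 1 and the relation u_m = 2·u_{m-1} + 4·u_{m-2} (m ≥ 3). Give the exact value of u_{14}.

Iterate the recurrence:
u_3 = -14, u_4 = -24, u_5 = -104, …, u_{11} = -111104, u_{12} = -359424, u_{13} = -1163264, u_{14} = -3764224.

-3764224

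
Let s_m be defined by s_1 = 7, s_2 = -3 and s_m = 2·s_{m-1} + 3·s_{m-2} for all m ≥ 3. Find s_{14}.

s_3 = 15; s_4 = 21; s_5 = 87; …; s_{11} = 59055; s_{12} = 177141; s_{13} = 531447; s_{14} = 1594317.
(Characteristic roots are 3 and -1.)

1594317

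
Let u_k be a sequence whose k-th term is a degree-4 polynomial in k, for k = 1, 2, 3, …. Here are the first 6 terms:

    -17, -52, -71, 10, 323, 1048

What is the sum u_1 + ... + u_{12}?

1st diffs: -35, -19, 81, 313, 725.
2nd diffs: 16, 100, 232, 412.
3rd diffs: 84, 132, 180.
4th diffs: 48, 48 (constant).
So u_k = 2k^4 - 6k^3 - 6k^2 - 5k - 2.
Continuing: …, 2413, 4694, 8215, 13348, …, u_{12} = 30178.
Summing k = 1..12 (12 terms) gives 80602.

80602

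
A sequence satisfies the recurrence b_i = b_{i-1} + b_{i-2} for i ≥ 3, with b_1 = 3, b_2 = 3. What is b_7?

Iterate the recurrence:
b_3 = 6;  b_4 = 9;  b_5 = 15;  b_6 = 24;  b_7 = 39.

39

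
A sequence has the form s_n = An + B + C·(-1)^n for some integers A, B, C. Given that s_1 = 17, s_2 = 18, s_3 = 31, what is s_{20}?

144

Plug in n = 1, 2, 3: A + B - C = 17; 2A + B + C = 18; 3A + B - C = 31.
Subtracting the first from the second: A + 2C = 1.
Subtracting the second from the third: A - 2C = 13.
Solving: C = -3, A = 7, then B = 7.
So s_n = 7·n + 7 + (-3)·(-1)^n; at n=20 this is 144.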